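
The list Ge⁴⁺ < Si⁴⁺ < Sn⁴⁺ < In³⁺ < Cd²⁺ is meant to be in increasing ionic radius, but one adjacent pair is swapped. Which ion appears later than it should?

The pair Ge⁴⁺, Si⁴⁺ is the wrong way round — Si⁴⁺ and Ge⁴⁺ are in one column with the same charge; the lighter period-3 ion has one fewer shell and is smaller. All other adjacent pairs agree with periodic trends, so Si⁴⁺ is the misplaced ion.

Si⁴⁺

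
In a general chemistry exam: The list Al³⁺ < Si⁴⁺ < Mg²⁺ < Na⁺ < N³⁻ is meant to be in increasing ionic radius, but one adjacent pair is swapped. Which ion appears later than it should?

Si⁴⁺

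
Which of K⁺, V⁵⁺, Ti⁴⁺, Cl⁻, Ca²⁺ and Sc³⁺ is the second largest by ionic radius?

These species are isoelectronic with 18 electrons. The only difference is the number of protons: V⁵⁺ (Z=23), Ti⁴⁺ (Z=22), Sc³⁺ (Z=21), Ca²⁺ (Z=20), K⁺ (Z=19), Cl⁻ (Z=17). The strongest nuclear pull (V⁵⁺) gives the smallest ion.
Full ascending order: V⁵⁺ < Ti⁴⁺ < Sc³⁺ < Ca²⁺ < K⁺ < Cl⁻. Counting from the largest, position 2 is K⁺.

K⁺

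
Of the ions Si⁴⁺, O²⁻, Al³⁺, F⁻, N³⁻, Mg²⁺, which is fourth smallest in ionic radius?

Isoelectronic series (10 e⁻ each). Size is set by nuclear charge: more protons means a smaller ion. Si⁴⁺ (Z=14), Al³⁺ (Z=13), Mg²⁺ (Z=12), F⁻ (Z=9), O²⁻ (Z=8), N³⁻ (Z=7).
That gives Si⁴⁺ < Al³⁺ < Mg²⁺ < F⁻ < O²⁻ < N³⁻. From the smallest end, number 4 is F⁻.

F⁻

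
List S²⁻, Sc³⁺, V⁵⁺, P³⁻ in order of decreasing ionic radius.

All of these have 18 electrons (isoelectronic). With the same electron cloud, the ion with the most protons pulls it in tightest. Nuclear charges: V⁵⁺ (Z=23), Sc³⁺ (Z=21), S²⁻ (Z=16), P³⁻ (Z=15). Highest Z is smallest.

P³⁻ > S²⁻ > Sc³⁺ > V⁵⁺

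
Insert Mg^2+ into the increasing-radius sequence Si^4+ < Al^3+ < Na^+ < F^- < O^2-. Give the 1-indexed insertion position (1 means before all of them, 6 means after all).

3

These species are isoelectronic with 10 electrons. The only difference is the number of protons: Si^4+ (Z=14), Al^3+ (Z=13), Mg^2+ (Z=12), Na^+ (Z=11), F^- (Z=9), O^2- (Z=8). The strongest nuclear pull (Si^4+) gives the smallest ion.
Merged order: Si^4+ < Al^3+ < Mg^2+ < Na^+ < F^- < O^2- — Mg^2+ is number 3.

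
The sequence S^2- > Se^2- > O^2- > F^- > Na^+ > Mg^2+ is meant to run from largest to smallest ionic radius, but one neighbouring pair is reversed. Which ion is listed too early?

Compare adjacent ions: S^2- and Se^2- are in one column with the same charge; the lighter period-3 ion has one fewer shell and is smaller — yet in this decreasing list S^2- sits before Se^2-. Nothing else is reversed, so S^2- should move one place to the right.

S^2-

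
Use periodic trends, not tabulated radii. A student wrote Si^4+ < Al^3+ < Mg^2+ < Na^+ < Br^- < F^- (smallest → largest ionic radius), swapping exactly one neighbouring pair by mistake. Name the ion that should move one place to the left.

F^-

The pair Br^-, F^- is the wrong way round — F^- and Br^- are in one column with the same charge; the lighter period-2 ion has 2 fewer shells and is smaller. All other adjacent pairs agree with periodic trends, so F^- is the misplaced ion.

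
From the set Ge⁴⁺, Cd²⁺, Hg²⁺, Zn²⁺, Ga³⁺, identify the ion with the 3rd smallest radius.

Zn²⁺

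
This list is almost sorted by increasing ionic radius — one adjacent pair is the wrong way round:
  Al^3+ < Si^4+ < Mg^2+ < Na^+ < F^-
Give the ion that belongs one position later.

Check each adjacent pair. Al^3+ and Si^4+ are reversed: Si^4+ and Al^3+ share 10 electrons; the higher nuclear charge on Si (Z=14) contracts it more, so Si^4+ < Al^3+. No other neighbouring pair contradicts the periodic trends, so Al^3+ is the ion listed too early.

Al^3+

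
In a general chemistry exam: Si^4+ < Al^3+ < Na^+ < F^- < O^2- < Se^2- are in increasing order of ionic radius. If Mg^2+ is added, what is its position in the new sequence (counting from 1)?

3

First list Z and electron count for each: Si^4+: 10 e⁻, Z=14, Al^3+: 10 e⁻, Z=13, Mg^2+: 10 e⁻, Z=12, Na^+: 10 e⁻, Z=11, F^-: 10 e⁻, Z=9, O^2-: 10 e⁻, Z=8, Se^2-: 36 e⁻, Z=34. Si^4+ < Al^3+ (isoelectronic, higher Z=14 is smaller); Al^3+ < Mg^2+ (both 10 e⁻, Z=13>12); Mg^2+ < Na^+ (both 10 e⁻, Z=12>11); Na^+ < F^- (isoelectronic, higher Z=11 is smaller); F^- < O^2- (both 10 e⁻, Z=9>8); O^2- < Se^2- (same group, 2 shells fewer).
The complete sequence is Si^4+ < Al^3+ < Mg^2+ < Na^+ < F^- < O^2- < Se^2-. Mg^2+ sits at position 3.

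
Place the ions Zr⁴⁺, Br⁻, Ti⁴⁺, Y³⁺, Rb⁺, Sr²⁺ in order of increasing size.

Ti⁴⁺ < Zr⁴⁺ < Y³⁺ < Sr²⁺ < Rb⁺ < Br⁻

Tabulating Z and e⁻: Ti⁴⁺ (Z=22, 18 e⁻), Zr⁴⁺ (Z=40, 36 e⁻), Y³⁺ (Z=39, 36 e⁻), Sr²⁺ (Z=38, 36 e⁻), Rb⁺ (Z=37, 36 e⁻), Br⁻ (Z=35, 36 e⁻). Ti⁴⁺ < Zr⁴⁺ (same group, period 4 vs 5); Zr⁴⁺ < Y³⁺ (isoelectronic, higher Z=40 is smaller); Y³⁺ < Sr²⁺ (isoelectronic, higher Z=39 is smaller); Sr²⁺ < Rb⁺ (isoelectronic, higher Z=38 is smaller); Rb⁺ < Br⁻ (isoelectronic, higher Z=37 is smaller).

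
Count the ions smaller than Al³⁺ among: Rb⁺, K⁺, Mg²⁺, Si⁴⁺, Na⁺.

1

Work out protons and electrons: Si⁴⁺ has 10 e⁻ (Z=14), Al³⁺ has 10 e⁻ (Z=13), Mg²⁺ has 10 e⁻ (Z=12), Na⁺ has 10 e⁻ (Z=11), K⁺ has 18 e⁻ (Z=19), Rb⁺ has 36 e⁻ (Z=37). Si⁴⁺ < Al³⁺ (isoelectronic, higher Z=14 is smaller); Al³⁺ < Mg²⁺ (both 10 e⁻, Z=13>12); Mg²⁺ < Na⁺ (isoelectronic, higher Z=12 is smaller); Na⁺ < K⁺ (same group, 1 shell fewer); K⁺ < Rb⁺ (same group, 1 shell fewer).
Ordering all of them (including Al³⁺) by radius gives Si⁴⁺ < Al³⁺ < Mg²⁺ < Na⁺ < K⁺ < Rb⁺. That's 1.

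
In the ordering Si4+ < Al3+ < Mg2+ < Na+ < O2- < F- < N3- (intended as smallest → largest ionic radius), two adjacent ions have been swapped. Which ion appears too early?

O2-

Scanning neighbour by neighbour, only O2-/F- violates a trend: they are isoelectronic (10 e⁻) and F has more protons than O (9 vs 8), making F- smaller. That makes O2- the one sitting a position early relative to where it belongs.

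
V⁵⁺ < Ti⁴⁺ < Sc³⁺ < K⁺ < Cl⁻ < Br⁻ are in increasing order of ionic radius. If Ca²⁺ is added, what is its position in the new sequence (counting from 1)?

4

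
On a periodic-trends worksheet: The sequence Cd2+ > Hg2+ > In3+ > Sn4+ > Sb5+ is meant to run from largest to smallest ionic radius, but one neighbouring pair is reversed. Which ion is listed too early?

The pair Cd2+, Hg2+ is the wrong way round — same group and charge — period 5 sits above period 6, so Cd2+ is smaller. All other adjacent pairs agree with periodic trends, so Cd2+ is the misplaced ion.

Cd2+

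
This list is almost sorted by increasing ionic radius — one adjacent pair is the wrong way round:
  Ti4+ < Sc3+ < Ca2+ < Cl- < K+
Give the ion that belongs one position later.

Cl-

Scanning neighbour by neighbour, only Cl-/K+ violates a trend: K+ and Cl- share 18 electrons; the higher nuclear charge on K (Z=19) contracts it more, so K+ < Cl-. That makes Cl- the one sitting a position early relative to where it belongs.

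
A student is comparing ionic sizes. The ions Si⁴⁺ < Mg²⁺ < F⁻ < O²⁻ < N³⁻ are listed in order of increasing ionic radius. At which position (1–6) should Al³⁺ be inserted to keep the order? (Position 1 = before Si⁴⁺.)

2

All of these have 10 electrons (isoelectronic). With the same electron cloud, the ion with the most protons pulls it in tightest. Nuclear charges: Si⁴⁺ (Z=14), Al³⁺ (Z=13), Mg²⁺ (Z=12), F⁻ (Z=9), O²⁻ (Z=8), N³⁻ (Z=7). Highest Z is smallest.
Merged order: Si⁴⁺ < Al³⁺ < Mg²⁺ < F⁻ < O²⁻ < N³⁻ — Al³⁺ is number 2.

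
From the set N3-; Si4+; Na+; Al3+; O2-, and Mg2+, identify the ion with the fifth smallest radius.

O2-

These species are isoelectronic with 10 electrons. The only difference is the number of protons: Si4+ (Z=14), Al3+ (Z=13), Mg2+ (Z=12), Na+ (Z=11), O2- (Z=8), N3- (Z=7). The strongest nuclear pull (Si4+) gives the smallest ion.
So the order is Si4+ < Al3+ < Mg2+ < Na+ < O2- < N3-; the 5th-smallest ion is O2-.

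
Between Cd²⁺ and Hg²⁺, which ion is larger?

These ions sit in one column with identical charge. Each step down the periodic table adds a principal shell, increasing the radius.

Hg²⁺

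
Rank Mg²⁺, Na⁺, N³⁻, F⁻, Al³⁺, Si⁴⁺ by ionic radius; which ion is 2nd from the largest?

These species are isoelectronic with 10 electrons. The only difference is the number of protons: Si⁴⁺ (Z=14), Al³⁺ (Z=13), Mg²⁺ (Z=12), Na⁺ (Z=11), F⁻ (Z=9), N³⁻ (Z=7). The strongest nuclear pull (Si⁴⁺) gives the smallest ion.
So the order is Si⁴⁺ < Al³⁺ < Mg²⁺ < Na⁺ < F⁻ < N³⁻; the 2nd-largest ion is F⁻.

F⁻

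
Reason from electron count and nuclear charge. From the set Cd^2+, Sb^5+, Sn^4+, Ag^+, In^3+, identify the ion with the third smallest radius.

These species are isoelectronic with 46 electrons. The only difference is the number of protons: Sb^5+ (Z=51), Sn^4+ (Z=50), In^3+ (Z=49), Cd^2+ (Z=48), Ag^+ (Z=47). The strongest nuclear pull (Sb^5+) gives the smallest ion.
So the order is Sb^5+ < Sn^4+ < In^3+ < Cd^2+ < Ag^+; the 3rd-smallest ion is In^3+.

In^3+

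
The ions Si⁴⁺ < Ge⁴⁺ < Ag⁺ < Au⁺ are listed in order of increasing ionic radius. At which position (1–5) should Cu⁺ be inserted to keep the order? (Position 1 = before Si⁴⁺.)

3

Si⁴⁺ (Z=14, 10 e⁻), Ge⁴⁺ (Z=32, 28 e⁻), Cu⁺ (Z=29, 28 e⁻), Ag⁺ (Z=47, 46 e⁻), Au⁺ (Z=79, 78 e⁻). Si⁴⁺ < Ge⁴⁺ (same group, period 3 vs 4); Ge⁴⁺ < Cu⁺ (isoelectronic, higher Z=32 is smaller); Cu⁺ < Ag⁺ (same group, 1 shell fewer); Ag⁺ < Au⁺ (same group, 1 shell fewer).
Merged order: Si⁴⁺ < Ge⁴⁺ < Cu⁺ < Ag⁺ < Au⁺ — Cu⁺ is number 3.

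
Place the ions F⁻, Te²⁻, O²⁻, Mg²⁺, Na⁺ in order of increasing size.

Mg²⁺ (Z=12, 10 e⁻), Na⁺ (Z=11, 10 e⁻), F⁻ (Z=9, 10 e⁻), O²⁻ (Z=8, 10 e⁻), Te²⁻ (Z=52, 54 e⁻). Mg²⁺ < Na⁺ (both 10 e⁻, Z=12>11); Na⁺ < F⁻ (both 10 e⁻, Z=11>9); F⁻ < O²⁻ (isoelectronic, higher Z=9 is smaller); O²⁻ < Te²⁻ (same group, period 2 vs 5).

Mg²⁺ < Na⁺ < F⁻ < O²⁻ < Te²⁻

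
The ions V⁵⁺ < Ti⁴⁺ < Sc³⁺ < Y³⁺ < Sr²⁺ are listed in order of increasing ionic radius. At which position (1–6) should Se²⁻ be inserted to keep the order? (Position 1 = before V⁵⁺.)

6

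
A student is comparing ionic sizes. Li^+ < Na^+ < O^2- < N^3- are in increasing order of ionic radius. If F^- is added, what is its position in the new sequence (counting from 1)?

3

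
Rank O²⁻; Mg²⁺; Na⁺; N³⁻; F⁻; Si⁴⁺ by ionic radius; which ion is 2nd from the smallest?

Mg²⁺

Each ion has 10 electrons. The ranking follows nuclear charge in reverse — greater Z gives a smaller radius. Si⁴⁺ (Z=14), Mg²⁺ (Z=12), Na⁺ (Z=11), F⁻ (Z=9), O²⁻ (Z=8), N³⁻ (Z=7).
That gives Si⁴⁺ < Mg²⁺ < Na⁺ < F⁻ < O²⁻ < N³⁻. From the smallest end, number 2 is Mg²⁺.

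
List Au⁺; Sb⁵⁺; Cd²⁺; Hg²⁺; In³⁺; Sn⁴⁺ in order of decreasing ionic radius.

Au⁺ > Hg²⁺ > Cd²⁺ > In³⁺ > Sn⁴⁺ > Sb⁵⁺

Sb⁵⁺: 46 e⁻, Z=51, Sn⁴⁺: 46 e⁻, Z=50, In³⁺: 46 e⁻, Z=49, Cd²⁺: 46 e⁻, Z=48, Hg²⁺: 78 e⁻, Z=80, Au⁺: 78 e⁻, Z=79. Sb⁵⁺ < Sn⁴⁺ (isoelectronic, higher Z=51 is smaller); Sn⁴⁺ < In³⁺ (isoelectronic, higher Z=50 is smaller); In³⁺ < Cd²⁺ (isoelectronic, higher Z=49 is smaller); Cd²⁺ < Hg²⁺ (same group, period 5 vs 6); Hg²⁺ < Au⁺ (isoelectronic, higher Z=80 is smaller).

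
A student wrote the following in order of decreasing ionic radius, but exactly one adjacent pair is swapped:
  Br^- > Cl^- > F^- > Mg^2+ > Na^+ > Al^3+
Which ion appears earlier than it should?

Scanning neighbour by neighbour, only Mg^2+/Na^+ violates a trend: they are isoelectronic (10 e⁻) and Mg has more protons than Na (12 vs 11), making Mg^2+ smaller. That makes Mg^2+ the one sitting a position early relative to where it belongs.

Mg^2+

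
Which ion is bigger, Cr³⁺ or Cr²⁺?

Cr²⁺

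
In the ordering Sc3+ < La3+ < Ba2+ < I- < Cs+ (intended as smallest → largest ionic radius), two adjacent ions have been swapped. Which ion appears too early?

Check each adjacent pair. I- and Cs+ are reversed: they are isoelectronic (54 e⁻) and Cs has more protons than I (55 vs 53), making Cs+ smaller. No other neighbouring pair contradicts the periodic trends, so I- is the ion listed too early.

I-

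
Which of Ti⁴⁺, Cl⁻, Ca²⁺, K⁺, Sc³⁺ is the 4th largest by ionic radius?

All of these have 18 electrons (isoelectronic). With the same electron cloud, the ion with the most protons pulls it in tightest. Nuclear charges: Ti⁴⁺ (Z=22), Sc³⁺ (Z=21), Ca²⁺ (Z=20), K⁺ (Z=19), Cl⁻ (Z=17). Highest Z is smallest.
So the order is Ti⁴⁺ < Sc³⁺ < Ca²⁺ < K⁺ < Cl⁻; the 4th-largest ion is Sc³⁺.

Sc³⁺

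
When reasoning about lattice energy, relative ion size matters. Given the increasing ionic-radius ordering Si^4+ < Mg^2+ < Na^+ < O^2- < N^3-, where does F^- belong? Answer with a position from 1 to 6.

4

All of these have 10 electrons (isoelectronic). With the same electron cloud, the ion with the most protons pulls it in tightest. Nuclear charges: Si^4+ (Z=14), Mg^2+ (Z=12), Na^+ (Z=11), F^- (Z=9), O^2- (Z=8), N^3- (Z=7). Highest Z is smallest.
Putting F^- in gives Si^4+ < Mg^2+ < Na^+ < F^- < O^2- < N^3-; it lands at slot 4.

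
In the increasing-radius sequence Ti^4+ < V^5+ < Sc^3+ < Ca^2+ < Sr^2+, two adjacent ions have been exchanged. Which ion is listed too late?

V^5+

Scanning neighbour by neighbour, only Ti^4+/V^5+ violates a trend: both have 18 electrons but Z(V)=23 > Z(Ti)=22, so V^5+ should be the smaller of the two. That makes V^5+ the one sitting a position late relative to where it belongs.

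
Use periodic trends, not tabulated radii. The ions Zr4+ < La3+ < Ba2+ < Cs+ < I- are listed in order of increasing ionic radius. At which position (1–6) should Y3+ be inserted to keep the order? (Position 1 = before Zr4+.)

First list Z and electron count for each: Zr4+ has 36 e⁻ (Z=40), Y3+ has 36 e⁻ (Z=39), La3+ has 54 e⁻ (Z=57), Ba2+ has 54 e⁻ (Z=56), Cs+ has 54 e⁻ (Z=55), I- has 54 e⁻ (Z=53). Zr4+ < Y3+ (both 36 e⁻, Z=40>39); Y3+ < La3+ (same group, period 5 vs 6); La3+ < Ba2+ (both 54 e⁻, Z=57>56); Ba2+ < Cs+ (isoelectronic, higher Z=56 is smaller); Cs+ < I- (both 54 e⁻, Z=55>53).
Putting Y3+ in gives Zr4+ < Y3+ < La3+ < Ba2+ < Cs+ < I-; it lands at slot 2.

2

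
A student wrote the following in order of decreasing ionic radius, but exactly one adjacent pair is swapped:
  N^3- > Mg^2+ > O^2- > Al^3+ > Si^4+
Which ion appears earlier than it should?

Compare adjacent ions: both have 10 electrons but Z(Mg)=12 > Z(O)=8, so Mg^2+ should be the smaller of the two — yet in this decreasing list Mg^2+ sits before O^2-. Nothing else is reversed, so Mg^2+ should move one place to the right.

Mg^2+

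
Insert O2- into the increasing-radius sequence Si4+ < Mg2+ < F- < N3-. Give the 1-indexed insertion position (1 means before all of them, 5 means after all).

4

These species are isoelectronic with 10 electrons. The only difference is the number of protons: Si4+ (Z=14), Mg2+ (Z=12), F- (Z=9), O2- (Z=8), N3- (Z=7). The strongest nuclear pull (Si4+) gives the smallest ion.
The complete sequence is Si4+ < Mg2+ < F- < O2- < N3-. O2- sits at position 4.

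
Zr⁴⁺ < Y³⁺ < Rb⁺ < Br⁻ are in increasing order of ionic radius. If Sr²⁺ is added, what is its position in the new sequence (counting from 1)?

These species are isoelectronic with 36 electrons. The only difference is the number of protons: Zr⁴⁺ (Z=40), Y³⁺ (Z=39), Sr²⁺ (Z=38), Rb⁺ (Z=37), Br⁻ (Z=35). The strongest nuclear pull (Zr⁴⁺) gives the smallest ion.
With Sr²⁺ included the full order is Zr⁴⁺ < Y³⁺ < Sr²⁺ < Rb⁺ < Br⁻, so it takes position 3.

3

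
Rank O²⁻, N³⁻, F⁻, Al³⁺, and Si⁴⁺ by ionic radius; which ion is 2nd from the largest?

O²⁻

Each ion has 10 electrons. The ranking follows nuclear charge in reverse — greater Z gives a smaller radius. Si⁴⁺ (Z=14), Al³⁺ (Z=13), F⁻ (Z=9), O²⁻ (Z=8), N³⁻ (Z=7).
So the order is Si⁴⁺ < Al³⁺ < F⁻ < O²⁻ < N³⁻; the 2nd-largest ion is O²⁻.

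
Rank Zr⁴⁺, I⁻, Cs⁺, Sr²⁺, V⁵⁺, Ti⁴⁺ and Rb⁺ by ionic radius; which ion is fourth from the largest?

Electron counts and nuclear charges: V⁵⁺ has 18 e⁻ (Z=23), Ti⁴⁺ has 18 e⁻ (Z=22), Zr⁴⁺ has 36 e⁻ (Z=40), Sr²⁺ has 36 e⁻ (Z=38), Rb⁺ has 36 e⁻ (Z=37), Cs⁺ has 54 e⁻ (Z=55), I⁻ has 54 e⁻ (Z=53). V⁵⁺ < Ti⁴⁺ (isoelectronic, higher Z=23 is smaller); Ti⁴⁺ < Zr⁴⁺ (same group, period 4 vs 5); Zr⁴⁺ < Sr²⁺ (isoelectronic, higher Z=40 is smaller); Sr²⁺ < Rb⁺ (both 36 e⁻, Z=38>37); Rb⁺ < Cs⁺ (same group, 1 shell fewer); Cs⁺ < I⁻ (both 54 e⁻, Z=55>53).
Full ascending order: V⁵⁺ < Ti⁴⁺ < Zr⁴⁺ < Sr²⁺ < Rb⁺ < Cs⁺ < I⁻. Counting from the largest, position 4 is Sr²⁺.

Sr²⁺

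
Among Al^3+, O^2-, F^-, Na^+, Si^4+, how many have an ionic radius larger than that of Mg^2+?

Isoelectronic series (10 e⁻ each). Size is set by nuclear charge: more protons means a smaller ion. Si^4+ (Z=14), Al^3+ (Z=13), Mg^2+ (Z=12), Na^+ (Z=11), F^- (Z=9), O^2- (Z=8).
Overall: Si^4+ < Al^3+ < Mg^2+ < Na^+ < F^- < O^2-. Mg^2+ has 2 below it and 3 above. So 3 are larger.

3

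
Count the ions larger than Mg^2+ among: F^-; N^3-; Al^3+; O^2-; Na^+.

Isoelectronic series (10 e⁻ each). Size is set by nuclear charge: more protons means a smaller ion. Al^3+ (Z=13), Mg^2+ (Z=12), Na^+ (Z=11), F^- (Z=9), O^2- (Z=8), N^3- (Z=7).
Overall: Al^3+ < Mg^2+ < Na^+ < F^- < O^2- < N^3-. Mg^2+ has 1 below it and 4 above. So 4 are larger.

4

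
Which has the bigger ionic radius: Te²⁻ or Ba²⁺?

Te²⁻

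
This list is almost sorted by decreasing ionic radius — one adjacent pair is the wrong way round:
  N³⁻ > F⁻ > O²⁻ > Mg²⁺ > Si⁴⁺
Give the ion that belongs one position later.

F⁻

Check each adjacent pair. F⁻ and O²⁻ are reversed: they are isoelectronic (10 e⁻) and F has more protons than O (9 vs 8), making F⁻ smaller. No other neighbouring pair contradicts the periodic trends, so F⁻ is the ion listed too early.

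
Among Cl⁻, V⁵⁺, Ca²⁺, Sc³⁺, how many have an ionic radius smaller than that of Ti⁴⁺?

All of these have 18 electrons (isoelectronic). With the same electron cloud, the ion with the most protons pulls it in tightest. Nuclear charges: V⁵⁺ (Z=23), Ti⁴⁺ (Z=22), Sc³⁺ (Z=21), Ca²⁺ (Z=20), Cl⁻ (Z=17). Highest Z is smallest.
Overall: V⁵⁺ < Ti⁴⁺ < Sc³⁺ < Ca²⁺ < Cl⁻. Ti⁴⁺ has 1 below it and 3 above. That's 1.

1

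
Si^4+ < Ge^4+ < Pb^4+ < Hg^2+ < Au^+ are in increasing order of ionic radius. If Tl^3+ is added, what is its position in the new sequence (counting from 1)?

First list Z and electron count for each: Si^4+ has 10 e⁻ (Z=14), Ge^4+ has 28 e⁻ (Z=32), Pb^4+ has 78 e⁻ (Z=82), Tl^3+ has 78 e⁻ (Z=81), Hg^2+ has 78 e⁻ (Z=80), Au^+ has 78 e⁻ (Z=79). Si^4+ < Ge^4+ (same group, 1 shell fewer); Ge^4+ < Pb^4+ (same group, 2 shells fewer); Pb^4+ < Tl^3+ (isoelectronic, higher Z=82 is smaller); Tl^3+ < Hg^2+ (both 78 e⁻, Z=81>80); Hg^2+ < Au^+ (isoelectronic, higher Z=80 is smaller).
Merged order: Si^4+ < Ge^4+ < Pb^4+ < Tl^3+ < Hg^2+ < Au^+ — Tl^3+ is number 4.

4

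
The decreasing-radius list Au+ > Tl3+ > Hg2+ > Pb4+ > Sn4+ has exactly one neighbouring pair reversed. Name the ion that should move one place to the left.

Scanning neighbour by neighbour, only Tl3+/Hg2+ violates a trend: they are isoelectronic (78 e⁻) and Tl has more protons than Hg (81 vs 80), making Tl3+ smaller. That makes Hg2+ the one sitting a position late relative to where it belongs.

Hg2+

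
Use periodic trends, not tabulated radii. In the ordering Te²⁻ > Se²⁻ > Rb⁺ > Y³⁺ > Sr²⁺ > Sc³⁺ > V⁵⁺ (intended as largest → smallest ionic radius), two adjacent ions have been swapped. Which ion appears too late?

Compare adjacent ions: they are isoelectronic (36 e⁻) and Y has more protons than Sr (39 vs 38), making Y³⁺ smaller — yet in this decreasing list Y³⁺ sits before Sr²⁺. Nothing else is reversed, so Sr²⁺ should move one place to the left.

Sr²⁺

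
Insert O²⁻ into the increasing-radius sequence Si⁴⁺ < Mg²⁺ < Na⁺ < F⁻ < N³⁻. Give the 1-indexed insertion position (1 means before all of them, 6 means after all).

5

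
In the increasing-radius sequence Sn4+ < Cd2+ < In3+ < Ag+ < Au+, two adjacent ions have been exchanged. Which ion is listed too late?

In3+

The pair Cd2+, In3+ is the wrong way round — both have 46 electrons but Z(In)=49 > Z(Cd)=48, so In3+ should be the smaller of the two. All other adjacent pairs agree with periodic trends, so In3+ is the misplaced ion.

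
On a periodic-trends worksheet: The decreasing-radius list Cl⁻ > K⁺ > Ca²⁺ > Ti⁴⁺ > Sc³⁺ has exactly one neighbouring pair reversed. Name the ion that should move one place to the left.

Sc³⁺

Check each adjacent pair. Ti⁴⁺ and Sc³⁺ are reversed: they are isoelectronic (18 e⁻) and Ti has more protons than Sc (22 vs 21), making Ti⁴⁺ smaller. No other neighbouring pair contradicts the periodic trends, so Sc³⁺ is the ion listed too late.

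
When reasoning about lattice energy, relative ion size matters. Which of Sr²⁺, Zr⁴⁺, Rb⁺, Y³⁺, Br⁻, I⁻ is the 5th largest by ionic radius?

Y³⁺

Tabulating Z and e⁻: Zr⁴⁺ has 36 e⁻ (Z=40), Y³⁺ has 36 e⁻ (Z=39), Sr²⁺ has 36 e⁻ (Z=38), Rb⁺ has 36 e⁻ (Z=37), Br⁻ has 36 e⁻ (Z=35), I⁻ has 54 e⁻ (Z=53). Zr⁴⁺ < Y³⁺ (isoelectronic, higher Z=40 is smaller); Y³⁺ < Sr²⁺ (isoelectronic, higher Z=39 is smaller); Sr²⁺ < Rb⁺ (both 36 e⁻, Z=38>37); Rb⁺ < Br⁻ (both 36 e⁻, Z=37>35); Br⁻ < I⁻ (same group, period 4 vs 5).
So the order is Zr⁴⁺ < Y³⁺ < Sr²⁺ < Rb⁺ < Br⁻ < I⁻; the 5th-largest ion is Y³⁺.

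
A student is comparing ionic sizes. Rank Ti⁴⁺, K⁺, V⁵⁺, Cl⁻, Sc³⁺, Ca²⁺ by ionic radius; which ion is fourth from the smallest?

Ca²⁺

Each ion has 18 electrons. The ranking follows nuclear charge in reverse — greater Z gives a smaller radius. V⁵⁺ (Z=23), Ti⁴⁺ (Z=22), Sc³⁺ (Z=21), Ca²⁺ (Z=20), K⁺ (Z=19), Cl⁻ (Z=17).
That gives V⁵⁺ < Ti⁴⁺ < Sc³⁺ < Ca²⁺ < K⁺ < Cl⁻. From the smallest end, number 4 is Ca²⁺.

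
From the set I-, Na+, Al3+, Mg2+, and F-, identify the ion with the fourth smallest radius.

Tabulating Z and e⁻: Al3+ has 10 e⁻ (Z=13), Mg2+ has 10 e⁻ (Z=12), Na+ has 10 e⁻ (Z=11), F- has 10 e⁻ (Z=9), I- has 54 e⁻ (Z=53). Al3+ < Mg2+ (isoelectronic, higher Z=13 is smaller); Mg2+ < Na+ (isoelectronic, higher Z=12 is smaller); Na+ < F- (isoelectronic, higher Z=11 is smaller); F- < I- (same group, 3 shells fewer).
Ordering: Al3+ < Mg2+ < Na+ < F- < I-. The fourth smallest is F-.

F-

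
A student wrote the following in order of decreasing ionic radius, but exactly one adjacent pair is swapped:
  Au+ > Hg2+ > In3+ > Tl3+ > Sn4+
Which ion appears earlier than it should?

Check each adjacent pair. In3+ and Tl3+ are reversed: both in group 13 with the same charge; In3+ (period 5) has the smaller radius. No other neighbouring pair contradicts the periodic trends, so In3+ is the ion listed too early.

In3+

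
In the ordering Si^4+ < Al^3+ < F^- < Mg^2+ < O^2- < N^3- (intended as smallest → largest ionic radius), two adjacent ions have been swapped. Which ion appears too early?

F^-

The pair F^-, Mg^2+ is the wrong way round — they are isoelectronic (10 e⁻) and Mg has more protons than F (12 vs 9), making Mg^2+ smaller. All other adjacent pairs agree with periodic trends, so F^- is the misplaced ion.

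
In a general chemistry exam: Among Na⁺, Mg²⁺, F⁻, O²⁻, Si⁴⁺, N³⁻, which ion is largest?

Each ion has 10 electrons. The ranking follows nuclear charge in reverse — greater Z gives a smaller radius. Si⁴⁺ (Z=14), Mg²⁺ (Z=12), Na⁺ (Z=11), F⁻ (Z=9), O²⁻ (Z=8), N³⁻ (Z=7).

N³⁻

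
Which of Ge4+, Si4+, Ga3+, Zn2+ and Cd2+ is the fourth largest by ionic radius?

Ge4+

Work out protons and electrons: Si4+ (Z=14, 10 e⁻), Ge4+ (Z=32, 28 e⁻), Ga3+ (Z=31, 28 e⁻), Zn2+ (Z=30, 28 e⁻), Cd2+ (Z=48, 46 e⁻). Si4+ < Ge4+ (same group, period 3 vs 4); Ge4+ < Ga3+ (both 28 e⁻, Z=32>31); Ga3+ < Zn2+ (isoelectronic, higher Z=31 is smaller); Zn2+ < Cd2+ (same group, 1 shell fewer).
Ordering: Si4+ < Ge4+ < Ga3+ < Zn2+ < Cd2+. The fourth largest is Ge4+.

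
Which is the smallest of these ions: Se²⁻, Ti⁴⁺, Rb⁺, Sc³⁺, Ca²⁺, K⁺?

Work out protons and electrons: Ti⁴⁺ has 18 e⁻ (Z=22), Sc³⁺ has 18 e⁻ (Z=21), Ca²⁺ has 18 e⁻ (Z=20), K⁺ has 18 e⁻ (Z=19), Rb⁺ has 36 e⁻ (Z=37), Se²⁻ has 36 e⁻ (Z=34). Ti⁴⁺ < Sc³⁺ (isoelectronic, higher Z=22 is smaller); Sc³⁺ < Ca²⁺ (both 18 e⁻, Z=21>20); Ca²⁺ < K⁺ (isoelectronic, higher Z=20 is smaller); K⁺ < Rb⁺ (same group, 1 shell fewer); Rb⁺ < Se²⁻ (isoelectronic, higher Z=37 is smaller).

Ti⁴⁺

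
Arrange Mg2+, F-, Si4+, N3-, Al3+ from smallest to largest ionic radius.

Si4+ < Al3+ < Mg2+ < F- < N3-

All of these have 10 electrons (isoelectronic). With the same electron cloud, the ion with the most protons pulls it in tightest. Nuclear charges: Si4+ (Z=14), Al3+ (Z=13), Mg2+ (Z=12), F- (Z=9), N3- (Z=7). Highest Z is smallest.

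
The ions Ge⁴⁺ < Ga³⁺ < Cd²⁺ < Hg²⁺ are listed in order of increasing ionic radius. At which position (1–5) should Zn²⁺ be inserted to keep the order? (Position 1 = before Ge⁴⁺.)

3

Tabulating Z and e⁻: Ge⁴⁺ has 28 e⁻ (Z=32), Ga³⁺ has 28 e⁻ (Z=31), Zn²⁺ has 28 e⁻ (Z=30), Cd²⁺ has 46 e⁻ (Z=48), Hg²⁺ has 78 e⁻ (Z=80). Ge⁴⁺ < Ga³⁺ (both 28 e⁻, Z=32>31); Ga³⁺ < Zn²⁺ (isoelectronic, higher Z=31 is smaller); Zn²⁺ < Cd²⁺ (same group, period 4 vs 5); Cd²⁺ < Hg²⁺ (same group, period 5 vs 6).
Merged order: Ge⁴⁺ < Ga³⁺ < Zn²⁺ < Cd²⁺ < Hg²⁺ — Zn²⁺ is number 3.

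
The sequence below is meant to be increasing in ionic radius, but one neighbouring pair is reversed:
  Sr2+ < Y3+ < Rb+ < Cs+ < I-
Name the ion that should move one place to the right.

Sr2+

Check each adjacent pair. Sr2+ and Y3+ are reversed: they are isoelectronic (36 e⁻) and Y has more protons than Sr (39 vs 38), making Y3+ smaller. No other neighbouring pair contradicts the periodic trends, so Sr2+ is the ion listed too early.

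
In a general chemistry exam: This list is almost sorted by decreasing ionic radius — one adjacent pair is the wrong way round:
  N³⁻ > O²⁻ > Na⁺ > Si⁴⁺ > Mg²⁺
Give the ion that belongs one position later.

Check each adjacent pair. Si⁴⁺ and Mg²⁺ are reversed: they are isoelectronic (10 e⁻) and Si has more protons than Mg (14 vs 12), making Si⁴⁺ smaller. No other neighbouring pair contradicts the periodic trends, so Si⁴⁺ is the ion listed too early.

Si⁴⁺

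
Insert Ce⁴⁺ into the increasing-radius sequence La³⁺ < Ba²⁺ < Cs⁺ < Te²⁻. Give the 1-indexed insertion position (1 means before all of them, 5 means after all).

Each ion has 54 electrons. The ranking follows nuclear charge in reverse — greater Z gives a smaller radius. Ce⁴⁺ (Z=58), La³⁺ (Z=57), Ba²⁺ (Z=56), Cs⁺ (Z=55), Te²⁻ (Z=52).
Merged order: Ce⁴⁺ < La³⁺ < Ba²⁺ < Cs⁺ < Te²⁻ — Ce⁴⁺ is number 1.

1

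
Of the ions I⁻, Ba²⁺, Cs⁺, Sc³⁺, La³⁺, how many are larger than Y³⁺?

4

Tabulating Z and e⁻: Sc³⁺: 18 e⁻, Z=21, Y³⁺: 36 e⁻, Z=39, La³⁺: 54 e⁻, Z=57, Ba²⁺: 54 e⁻, Z=56, Cs⁺: 54 e⁻, Z=55, I⁻: 54 e⁻, Z=53. Sc³⁺ < Y³⁺ (same group, period 4 vs 5); Y³⁺ < La³⁺ (same group, 1 shell fewer); La³⁺ < Ba²⁺ (isoelectronic, higher Z=57 is smaller); Ba²⁺ < Cs⁺ (isoelectronic, higher Z=56 is smaller); Cs⁺ < I⁻ (both 54 e⁻, Z=55>53).
Ordering all of them (including Y³⁺) by radius gives Sc³⁺ < Y³⁺ < La³⁺ < Ba²⁺ < Cs⁺ < I⁻. That's 4.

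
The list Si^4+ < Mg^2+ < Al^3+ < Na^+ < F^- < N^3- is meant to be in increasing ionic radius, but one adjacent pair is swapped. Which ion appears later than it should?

Al^3+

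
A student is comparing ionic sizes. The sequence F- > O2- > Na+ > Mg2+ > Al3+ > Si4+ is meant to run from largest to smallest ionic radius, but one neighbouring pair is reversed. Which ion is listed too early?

Check each adjacent pair. F- and O2- are reversed: F- and O2- share 10 electrons; the higher nuclear charge on F (Z=9) contracts it more, so F- < O2-. No other neighbouring pair contradicts the periodic trends, so F- is the ion listed too early.

F-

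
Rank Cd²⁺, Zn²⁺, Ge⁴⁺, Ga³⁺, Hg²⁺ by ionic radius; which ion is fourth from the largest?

First list Z and electron count for each: Ge⁴⁺ (Z=32, 28 e⁻), Ga³⁺ (Z=31, 28 e⁻), Zn²⁺ (Z=30, 28 e⁻), Cd²⁺ (Z=48, 46 e⁻), Hg²⁺ (Z=80, 78 e⁻). Ge⁴⁺ < Ga³⁺ (both 28 e⁻, Z=32>31); Ga³⁺ < Zn²⁺ (isoelectronic, higher Z=31 is smaller); Zn²⁺ < Cd²⁺ (same group, period 4 vs 5); Cd²⁺ < Hg²⁺ (same group, period 5 vs 6).
So the order is Ge⁴⁺ < Ga³⁺ < Zn²⁺ < Cd²⁺ < Hg²⁺; the 4th-largest ion is Ga³⁺.

Ga³⁺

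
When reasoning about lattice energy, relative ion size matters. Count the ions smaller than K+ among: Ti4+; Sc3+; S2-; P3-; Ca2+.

Isoelectronic series (18 e⁻ each). Size is set by nuclear charge: more protons means a smaller ion. Ti4+ (Z=22), Sc3+ (Z=21), Ca2+ (Z=20), K+ (Z=19), S2- (Z=16), P3- (Z=15).
Ordering all of them (including K+) by radius gives Ti4+ < Sc3+ < Ca2+ < K+ < S2- < P3-. That's 3.

3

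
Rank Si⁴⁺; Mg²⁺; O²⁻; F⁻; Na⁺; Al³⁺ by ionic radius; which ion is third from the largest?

Na⁺

Isoelectronic series (10 e⁻ each). Size is set by nuclear charge: more protons means a smaller ion. Si⁴⁺ (Z=14), Al³⁺ (Z=13), Mg²⁺ (Z=12), Na⁺ (Z=11), F⁻ (Z=9), O²⁻ (Z=8).
That gives Si⁴⁺ < Al³⁺ < Mg²⁺ < Na⁺ < F⁻ < O²⁻. From the largest end, number 3 is Na⁺.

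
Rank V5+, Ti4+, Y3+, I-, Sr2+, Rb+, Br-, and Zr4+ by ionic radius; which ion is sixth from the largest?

Electron counts and nuclear charges: V5+ has 18 e⁻ (Z=23), Ti4+ has 18 e⁻ (Z=22), Zr4+ has 36 e⁻ (Z=40), Y3+ has 36 e⁻ (Z=39), Sr2+ has 36 e⁻ (Z=38), Rb+ has 36 e⁻ (Z=37), Br- has 36 e⁻ (Z=35), I- has 54 e⁻ (Z=53). V5+ < Ti4+ (isoelectronic, higher Z=23 is smaller); Ti4+ < Zr4+ (same group, 1 shell fewer); Zr4+ < Y3+ (both 36 e⁻, Z=40>39); Y3+ < Sr2+ (both 36 e⁻, Z=39>38); Sr2+ < Rb+ (isoelectronic, higher Z=38 is smaller); Rb+ < Br- (isoelectronic, higher Z=37 is smaller); Br- < I- (same group, 1 shell fewer).
Ordering: V5+ < Ti4+ < Zr4+ < Y3+ < Sr2+ < Rb+ < Br- < I-. The sixth largest is Zr4+.

Zr4+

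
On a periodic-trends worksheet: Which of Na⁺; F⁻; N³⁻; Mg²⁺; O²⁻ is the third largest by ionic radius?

F⁻

Isoelectronic series (10 e⁻ each). Size is set by nuclear charge: more protons means a smaller ion. Mg²⁺ (Z=12), Na⁺ (Z=11), F⁻ (Z=9), O²⁻ (Z=8), N³⁻ (Z=7).
So the order is Mg²⁺ < Na⁺ < F⁻ < O²⁻ < N³⁻; the 3rd-largest ion is F⁻.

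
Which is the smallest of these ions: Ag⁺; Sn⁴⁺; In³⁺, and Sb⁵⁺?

Sb⁵⁺

All of these have 46 electrons (isoelectronic). With the same electron cloud, the ion with the most protons pulls it in tightest. Nuclear charges: Sb⁵⁺ (Z=51), Sn⁴⁺ (Z=50), In³⁺ (Z=49), Ag⁺ (Z=47). Highest Z is smallest.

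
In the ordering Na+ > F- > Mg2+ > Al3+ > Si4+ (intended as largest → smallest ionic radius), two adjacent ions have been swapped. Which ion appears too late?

F-

Check each adjacent pair. Na+ and F- are reversed: both have 10 electrons but Z(Na)=11 > Z(F)=9, so Na+ should be the smaller of the two. No other neighbouring pair contradicts the periodic trends, so F- is the ion listed too late.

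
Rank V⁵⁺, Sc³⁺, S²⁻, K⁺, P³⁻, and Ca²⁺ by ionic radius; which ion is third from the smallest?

Ca²⁺

All of these have 18 electrons (isoelectronic). With the same electron cloud, the ion with the most protons pulls it in tightest. Nuclear charges: V⁵⁺ (Z=23), Sc³⁺ (Z=21), Ca²⁺ (Z=20), K⁺ (Z=19), S²⁻ (Z=16), P³⁻ (Z=15). Highest Z is smallest.
That gives V⁵⁺ < Sc³⁺ < Ca²⁺ < K⁺ < S²⁻ < P³⁻. From the smallest end, number 3 is Ca²⁺.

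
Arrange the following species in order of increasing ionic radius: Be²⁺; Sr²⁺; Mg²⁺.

Be²⁺ < Mg²⁺ < Sr²⁺

Same group, same charge. Going down the group adds an extra shell of electrons, so the ion gets larger: Be²⁺ is highest in the group and smallest.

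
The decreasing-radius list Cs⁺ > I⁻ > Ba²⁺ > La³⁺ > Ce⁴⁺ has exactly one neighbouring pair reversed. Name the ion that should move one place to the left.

Check each adjacent pair. Cs⁺ and I⁻ are reversed: they are isoelectronic (54 e⁻) and Cs has more protons than I (55 vs 53), making Cs⁺ smaller. No other neighbouring pair contradicts the periodic trends, so I⁻ is the ion listed too late.

I⁻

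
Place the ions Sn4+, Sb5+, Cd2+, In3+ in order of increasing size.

Each ion has 46 electrons. The ranking follows nuclear charge in reverse — greater Z gives a smaller radius. Sb5+ (Z=51), Sn4+ (Z=50), In3+ (Z=49), Cd2+ (Z=48).

Sb5+ < Sn4+ < In3+ < Cd2+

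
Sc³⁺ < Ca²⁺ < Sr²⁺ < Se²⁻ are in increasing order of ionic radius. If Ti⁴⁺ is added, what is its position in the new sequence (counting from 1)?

Tabulating Z and e⁻: Ti⁴⁺: 18 e⁻, Z=22, Sc³⁺: 18 e⁻, Z=21, Ca²⁺: 18 e⁻, Z=20, Sr²⁺: 36 e⁻, Z=38, Se²⁻: 36 e⁻, Z=34. Ti⁴⁺ < Sc³⁺ (both 18 e⁻, Z=22>21); Sc³⁺ < Ca²⁺ (isoelectronic, higher Z=21 is smaller); Ca²⁺ < Sr²⁺ (same group, period 4 vs 5); Sr²⁺ < Se²⁻ (both 36 e⁻, Z=38>34).
The complete sequence is Ti⁴⁺ < Sc³⁺ < Ca²⁺ < Sr²⁺ < Se²⁻. Ti⁴⁺ sits at position 1.

1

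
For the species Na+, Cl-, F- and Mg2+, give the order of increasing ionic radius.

Work out protons and electrons: Mg2+ (Z=12, 10 e⁻), Na+ (Z=11, 10 e⁻), F- (Z=9, 10 e⁻), Cl- (Z=17, 18 e⁻). Mg2+ < Na+ (both 10 e⁻, Z=12>11); Na+ < F- (both 10 e⁻, Z=11>9); F- < Cl- (same group, period 2 vs 3).

Mg2+ < Na+ < F- < Cl-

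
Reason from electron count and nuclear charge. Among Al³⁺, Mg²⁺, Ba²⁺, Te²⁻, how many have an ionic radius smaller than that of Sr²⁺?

2

Al³⁺: 10 e⁻, Z=13, Mg²⁺: 10 e⁻, Z=12, Sr²⁺: 36 e⁻, Z=38, Ba²⁺: 54 e⁻, Z=56, Te²⁻: 54 e⁻, Z=52. Al³⁺ < Mg²⁺ (both 10 e⁻, Z=13>12); Mg²⁺ < Sr²⁺ (same group, 2 shells fewer); Sr²⁺ < Ba²⁺ (same group, 1 shell fewer); Ba²⁺ < Te²⁻ (isoelectronic, higher Z=56 is smaller).
Ordering all of them (including Sr²⁺) by radius gives Al³⁺ < Mg²⁺ < Sr²⁺ < Ba²⁺ < Te²⁻. Count: 2.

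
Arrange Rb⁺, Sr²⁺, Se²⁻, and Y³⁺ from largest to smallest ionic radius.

Each ion has 36 electrons. The ranking follows nuclear charge in reverse — greater Z gives a smaller radius. Y³⁺ (Z=39), Sr²⁺ (Z=38), Rb⁺ (Z=37), Se²⁻ (Z=34).

Se²⁻ > Rb⁺ > Sr²⁺ > Y³⁺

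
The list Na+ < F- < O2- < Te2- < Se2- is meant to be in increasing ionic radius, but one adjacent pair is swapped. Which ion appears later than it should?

Scanning neighbour by neighbour, only Te2-/Se2- violates a trend: Se2- and Te2- are in one column with the same charge; the lighter period-4 ion has one fewer shell and is smaller. That makes Se2- the one sitting a position late relative to where it belongs.

Se2-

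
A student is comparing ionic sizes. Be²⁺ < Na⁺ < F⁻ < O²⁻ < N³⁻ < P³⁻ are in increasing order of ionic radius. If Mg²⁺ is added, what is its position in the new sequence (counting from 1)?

Be²⁺ has 2 e⁻ (Z=4), Mg²⁺ has 10 e⁻ (Z=12), Na⁺ has 10 e⁻ (Z=11), F⁻ has 10 e⁻ (Z=9), O²⁻ has 10 e⁻ (Z=8), N³⁻ has 10 e⁻ (Z=7), P³⁻ has 18 e⁻ (Z=15). Be²⁺ < Mg²⁺ (same group, 1 shell fewer); Mg²⁺ < Na⁺ (both 10 e⁻, Z=12>11); Na⁺ < F⁻ (both 10 e⁻, Z=11>9); F⁻ < O²⁻ (isoelectronic, higher Z=9 is smaller); O²⁻ < N³⁻ (isoelectronic, higher Z=8 is smaller); N³⁻ < P³⁻ (same group, period 2 vs 3).
The complete sequence is Be²⁺ < Mg²⁺ < Na⁺ < F⁻ < O²⁻ < N³⁻ < P³⁻. Mg²⁺ sits at position 2.

2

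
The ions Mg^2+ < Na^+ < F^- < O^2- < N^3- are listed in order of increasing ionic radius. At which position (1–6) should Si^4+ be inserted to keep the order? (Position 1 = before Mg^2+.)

1

Isoelectronic series (10 e⁻ each). Size is set by nuclear charge: more protons means a smaller ion. Si^4+ (Z=14), Mg^2+ (Z=12), Na^+ (Z=11), F^- (Z=9), O^2- (Z=8), N^3- (Z=7).
With Si^4+ included the full order is Si^4+ < Mg^2+ < Na^+ < F^- < O^2- < N^3-, so it takes position 1.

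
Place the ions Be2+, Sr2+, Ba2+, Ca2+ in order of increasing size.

Be2+ < Ca2+ < Sr2+ < Ba2+

These ions sit in one column with identical charge. Each step down the periodic table adds a principal shell, increasing the radius.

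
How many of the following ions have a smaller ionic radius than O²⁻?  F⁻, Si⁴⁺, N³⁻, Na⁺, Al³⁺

4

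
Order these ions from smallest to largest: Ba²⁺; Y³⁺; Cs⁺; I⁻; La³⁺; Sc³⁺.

Sc³⁺ < Y³⁺ < La³⁺ < Ba²⁺ < Cs⁺ < I⁻

First list Z and electron count for each: Sc³⁺: 18 e⁻, Z=21, Y³⁺: 36 e⁻, Z=39, La³⁺: 54 e⁻, Z=57, Ba²⁺: 54 e⁻, Z=56, Cs⁺: 54 e⁻, Z=55, I⁻: 54 e⁻, Z=53. Sc³⁺ < Y³⁺ (same group, 1 shell fewer); Y³⁺ < La³⁺ (same group, period 5 vs 6); La³⁺ < Ba²⁺ (isoelectronic, higher Z=57 is smaller); Ba²⁺ < Cs⁺ (both 54 e⁻, Z=56>55); Cs⁺ < I⁻ (isoelectronic, higher Z=55 is smaller).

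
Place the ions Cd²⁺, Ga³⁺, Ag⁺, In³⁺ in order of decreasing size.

Ag⁺ > Cd²⁺ > In³⁺ > Ga³⁺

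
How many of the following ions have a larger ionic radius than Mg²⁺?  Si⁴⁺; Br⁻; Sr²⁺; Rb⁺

3

Si⁴⁺ has 10 e⁻ (Z=14), Mg²⁺ has 10 e⁻ (Z=12), Sr²⁺ has 36 e⁻ (Z=38), Rb⁺ has 36 e⁻ (Z=37), Br⁻ has 36 e⁻ (Z=35). Si⁴⁺ < Mg²⁺ (isoelectronic, higher Z=14 is smaller); Mg²⁺ < Sr²⁺ (same group, 2 shells fewer); Sr²⁺ < Rb⁺ (isoelectronic, higher Z=38 is smaller); Rb⁺ < Br⁻ (isoelectronic, higher Z=37 is smaller).
Ordering all of them (including Mg²⁺) by radius gives Si⁴⁺ < Mg²⁺ < Sr²⁺ < Rb⁺ < Br⁻. That's 3.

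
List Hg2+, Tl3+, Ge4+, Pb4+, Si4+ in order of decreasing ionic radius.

Hg2+ > Tl3+ > Pb4+ > Ge4+ > Si4+

Tabulating Z and e⁻: Si4+ (Z=14, 10 e⁻), Ge4+ (Z=32, 28 e⁻), Pb4+ (Z=82, 78 e⁻), Tl3+ (Z=81, 78 e⁻), Hg2+ (Z=80, 78 e⁻). Si4+ < Ge4+ (same group, 1 shell fewer); Ge4+ < Pb4+ (same group, 2 shells fewer); Pb4+ < Tl3+ (both 78 e⁻, Z=82>81); Tl3+ < Hg2+ (isoelectronic, higher Z=81 is smaller).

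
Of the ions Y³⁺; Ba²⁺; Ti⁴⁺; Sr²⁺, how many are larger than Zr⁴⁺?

3

Work out protons and electrons: Ti⁴⁺ has 18 e⁻ (Z=22), Zr⁴⁺ has 36 e⁻ (Z=40), Y³⁺ has 36 e⁻ (Z=39), Sr²⁺ has 36 e⁻ (Z=38), Ba²⁺ has 54 e⁻ (Z=56). Ti⁴⁺ < Zr⁴⁺ (same group, period 4 vs 5); Zr⁴⁺ < Y³⁺ (both 36 e⁻, Z=40>39); Y³⁺ < Sr²⁺ (isoelectronic, higher Z=39 is smaller); Sr²⁺ < Ba²⁺ (same group, 1 shell fewer).
Ordering all of them (including Zr⁴⁺) by radius gives Ti⁴⁺ < Zr⁴⁺ < Y³⁺ < Sr²⁺ < Ba²⁺. Count: 3.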